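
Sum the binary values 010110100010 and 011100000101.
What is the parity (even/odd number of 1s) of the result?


010110100010 = 1442
011100000101 = 1797
Sum = 3239 = 110010100111
1s count = 7

odd parity (7 ones in 110010100111)


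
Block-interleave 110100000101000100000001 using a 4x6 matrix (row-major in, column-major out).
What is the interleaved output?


Matrix:
  110100
  000101
  000100
  000001
Read columns: 100010000000111000000101

100010000000111000000101


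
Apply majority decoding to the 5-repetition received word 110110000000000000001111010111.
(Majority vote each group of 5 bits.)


Groups: 11011, 00000, 00000, 00000, 11110, 10111
Majority votes: 100011

100011


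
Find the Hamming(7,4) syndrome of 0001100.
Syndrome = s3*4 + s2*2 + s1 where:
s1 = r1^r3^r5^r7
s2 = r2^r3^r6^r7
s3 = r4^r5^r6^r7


s1=1, s2=0, s3=0

Syndrome = 1 (error at position 1)


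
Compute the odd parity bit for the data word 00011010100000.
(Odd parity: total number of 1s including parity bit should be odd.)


Number of 1s in data: 4
Parity bit: 1

1


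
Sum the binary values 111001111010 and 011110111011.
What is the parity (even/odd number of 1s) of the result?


111001111010 = 3706
011110111011 = 1979
Sum = 5685 = 1011000110101
1s count = 7

odd parity (7 ones in 1011000110101)


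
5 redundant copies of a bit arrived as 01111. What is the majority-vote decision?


Ones: 4 out of 5
Threshold: 3

1 (4/5 voted 1)


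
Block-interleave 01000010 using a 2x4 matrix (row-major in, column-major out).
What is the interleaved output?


Matrix:
  0100
  0010
Read columns: 00100100

00100100


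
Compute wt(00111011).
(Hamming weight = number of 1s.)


Counting 1s in 00111011

5


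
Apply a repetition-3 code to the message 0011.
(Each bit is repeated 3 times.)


Each bit -> 3 copies

000000111111


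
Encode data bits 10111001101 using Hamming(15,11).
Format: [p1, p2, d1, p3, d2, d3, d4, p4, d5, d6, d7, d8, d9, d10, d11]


Parity bits: p1=1, p2=0, p3=1, p4=0

101101101001101


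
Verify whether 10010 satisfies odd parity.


Number of 1s: 2

No, parity error (2 ones)


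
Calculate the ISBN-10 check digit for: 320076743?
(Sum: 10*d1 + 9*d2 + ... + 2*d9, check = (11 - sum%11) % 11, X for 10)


Weighted sum: 166
166 mod 11 = 1

Check digit: X


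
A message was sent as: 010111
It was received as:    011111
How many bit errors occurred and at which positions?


XOR: 001000

1 error(s) at position(s): 2


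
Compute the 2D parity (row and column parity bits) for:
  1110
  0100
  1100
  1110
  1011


Row parities: 11011
Column parities: 0011

Row P: 11011, Col P: 0011, Corner: 0


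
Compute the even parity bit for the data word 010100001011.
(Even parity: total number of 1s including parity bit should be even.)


Number of 1s in data: 5
Parity bit: 1

1


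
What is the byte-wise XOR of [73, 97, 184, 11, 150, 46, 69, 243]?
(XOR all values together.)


XOR chain: 73 ^ 97 ^ 184 ^ 11 ^ 150 ^ 46 ^ 69 ^ 243 = 149

149


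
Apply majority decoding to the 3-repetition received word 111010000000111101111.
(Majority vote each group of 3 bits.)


Groups: 111, 010, 000, 000, 111, 101, 111
Majority votes: 1000111

1000111


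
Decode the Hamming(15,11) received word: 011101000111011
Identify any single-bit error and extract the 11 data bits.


Syndrome = 15: error at position 15

Data: 10100111010 (corrected bit 15)


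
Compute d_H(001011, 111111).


XOR: 110100
Count of 1s: 3

3


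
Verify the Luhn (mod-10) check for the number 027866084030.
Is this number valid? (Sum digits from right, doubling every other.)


Luhn sum = 46
46 mod 10 = 6

Invalid (Luhn sum mod 10 = 6)


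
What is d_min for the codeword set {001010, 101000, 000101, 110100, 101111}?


Comparing all pairs, minimum distance: 2
Can detect 1 errors, correct 0 errors

2


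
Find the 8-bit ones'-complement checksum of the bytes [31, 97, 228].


Sum = 356 mod 256 = 100
Complement = 155

155


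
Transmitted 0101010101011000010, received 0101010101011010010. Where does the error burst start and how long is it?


XOR: 0000000000000010000

Burst at position 14, length 1


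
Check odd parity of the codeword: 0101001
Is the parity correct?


Number of 1s: 3

Yes, parity is correct (3 ones)


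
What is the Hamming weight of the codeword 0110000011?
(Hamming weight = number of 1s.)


Counting 1s in 0110000011

4


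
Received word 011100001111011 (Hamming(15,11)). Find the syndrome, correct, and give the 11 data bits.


Syndrome = 0: no error detected

Data: 10001111011 (no errors)


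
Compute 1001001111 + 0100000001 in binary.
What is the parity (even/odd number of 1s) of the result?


1001001111 = 591
0100000001 = 257
Sum = 848 = 1101010000
1s count = 4

even parity (4 ones in 1101010000)


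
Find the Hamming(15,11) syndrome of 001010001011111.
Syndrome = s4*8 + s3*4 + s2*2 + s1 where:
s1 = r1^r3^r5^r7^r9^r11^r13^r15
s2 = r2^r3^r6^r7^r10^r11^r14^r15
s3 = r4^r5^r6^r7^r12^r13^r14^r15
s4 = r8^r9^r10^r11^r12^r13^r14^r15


s1=0, s2=0, s3=1, s4=0

Syndrome = 4 (error at position 4)


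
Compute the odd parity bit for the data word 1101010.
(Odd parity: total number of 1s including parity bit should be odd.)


Number of 1s in data: 4
Parity bit: 1

1


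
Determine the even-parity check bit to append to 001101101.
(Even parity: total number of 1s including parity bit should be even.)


Number of 1s in data: 5
Parity bit: 1

1


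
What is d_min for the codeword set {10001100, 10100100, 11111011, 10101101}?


Comparing all pairs, minimum distance: 2
Can detect 1 errors, correct 0 errors

2


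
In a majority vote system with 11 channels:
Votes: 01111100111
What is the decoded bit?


Ones: 8 out of 11
Threshold: 6

1 (8/11 voted 1)


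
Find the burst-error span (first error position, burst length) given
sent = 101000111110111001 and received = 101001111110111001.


XOR: 000001000000000000

Burst at position 5, length 1


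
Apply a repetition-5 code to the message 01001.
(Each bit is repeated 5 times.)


Each bit -> 5 copies

0000011111000000000011111


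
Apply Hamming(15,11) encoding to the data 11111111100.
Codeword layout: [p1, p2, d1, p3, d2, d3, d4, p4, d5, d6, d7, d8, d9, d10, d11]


Parity bits: p1=0, p2=1, p3=1, p4=1

011111111111100


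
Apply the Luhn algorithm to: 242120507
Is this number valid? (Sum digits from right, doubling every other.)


Luhn sum = 28
28 mod 10 = 8

Invalid (Luhn sum mod 10 = 8)


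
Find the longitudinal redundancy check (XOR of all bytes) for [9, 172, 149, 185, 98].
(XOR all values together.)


XOR chain: 9 ^ 172 ^ 149 ^ 185 ^ 98 = 235

235


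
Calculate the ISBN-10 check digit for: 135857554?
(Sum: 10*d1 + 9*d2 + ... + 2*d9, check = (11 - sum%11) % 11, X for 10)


Weighted sum: 241
241 mod 11 = 10

Check digit: 1


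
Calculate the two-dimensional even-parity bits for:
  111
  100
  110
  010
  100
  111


Row parities: 110111
Column parities: 100

Row P: 110111, Col P: 100, Corner: 1


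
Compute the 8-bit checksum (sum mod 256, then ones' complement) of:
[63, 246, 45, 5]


Sum = 359 mod 256 = 103
Complement = 152

152


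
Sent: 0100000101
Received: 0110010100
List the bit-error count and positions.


XOR: 0010010001

3 error(s) at position(s): 2, 5, 9


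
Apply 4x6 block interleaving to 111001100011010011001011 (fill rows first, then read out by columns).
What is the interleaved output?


Matrix:
  111001
  100011
  010011
  001011
Read columns: 110010101001000001111111

110010101001000001111111


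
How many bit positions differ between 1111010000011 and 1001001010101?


XOR: 0110011010110
Count of 1s: 7

7


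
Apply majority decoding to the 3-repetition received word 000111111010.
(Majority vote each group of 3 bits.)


Groups: 000, 111, 111, 010
Majority votes: 0110

0110


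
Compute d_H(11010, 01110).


XOR: 10100
Count of 1s: 2

2


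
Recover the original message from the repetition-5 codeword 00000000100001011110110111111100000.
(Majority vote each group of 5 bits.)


Groups: 00000, 00010, 00010, 11110, 11011, 11111, 00000
Majority votes: 0001110

0001110


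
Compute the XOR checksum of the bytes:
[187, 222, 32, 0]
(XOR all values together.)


XOR chain: 187 ^ 222 ^ 32 ^ 0 = 69

69


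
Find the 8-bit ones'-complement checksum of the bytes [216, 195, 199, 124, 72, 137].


Sum = 943 mod 256 = 175
Complement = 80

80


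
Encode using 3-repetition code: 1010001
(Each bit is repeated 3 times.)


Each bit -> 3 copies

111000111000000000111


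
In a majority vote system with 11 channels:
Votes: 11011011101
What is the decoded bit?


Ones: 8 out of 11
Threshold: 6

1 (8/11 voted 1)


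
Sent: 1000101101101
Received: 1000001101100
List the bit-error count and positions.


XOR: 0000100000001

2 error(s) at position(s): 4, 12


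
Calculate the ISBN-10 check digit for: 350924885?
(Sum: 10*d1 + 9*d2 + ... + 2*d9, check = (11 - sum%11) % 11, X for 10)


Weighted sum: 236
236 mod 11 = 5

Check digit: 6


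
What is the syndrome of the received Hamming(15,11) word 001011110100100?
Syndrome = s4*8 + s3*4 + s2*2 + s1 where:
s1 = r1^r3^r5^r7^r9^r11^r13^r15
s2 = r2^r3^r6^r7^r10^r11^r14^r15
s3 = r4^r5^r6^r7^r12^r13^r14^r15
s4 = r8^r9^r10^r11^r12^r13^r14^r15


s1=0, s2=0, s3=0, s4=1

Syndrome = 8 (error at position 8)


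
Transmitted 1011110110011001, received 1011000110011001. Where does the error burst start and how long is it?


XOR: 0000110000000000

Burst at position 4, length 2


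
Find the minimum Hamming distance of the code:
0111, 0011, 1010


Comparing all pairs, minimum distance: 1
Can detect 0 errors, correct 0 errors

1


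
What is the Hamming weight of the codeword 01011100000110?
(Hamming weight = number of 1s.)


Counting 1s in 01011100000110

6


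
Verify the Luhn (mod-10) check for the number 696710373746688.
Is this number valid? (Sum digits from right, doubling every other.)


Luhn sum = 71
71 mod 10 = 1

Invalid (Luhn sum mod 10 = 1)


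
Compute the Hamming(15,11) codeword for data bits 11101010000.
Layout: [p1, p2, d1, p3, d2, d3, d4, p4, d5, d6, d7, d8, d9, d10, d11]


Parity bits: p1=0, p2=1, p3=0, p4=0

011011001010000


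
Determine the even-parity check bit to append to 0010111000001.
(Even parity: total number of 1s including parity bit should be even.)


Number of 1s in data: 5
Parity bit: 1

1


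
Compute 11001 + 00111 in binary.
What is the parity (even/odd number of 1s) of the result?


11001 = 25
00111 = 7
Sum = 32 = 100000
1s count = 1

odd parity (1 ones in 100000)


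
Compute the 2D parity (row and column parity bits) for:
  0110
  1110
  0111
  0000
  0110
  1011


Row parities: 011001
Column parities: 0010

Row P: 011001, Col P: 0010, Corner: 1


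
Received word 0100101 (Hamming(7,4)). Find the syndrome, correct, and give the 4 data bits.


Syndrome = 0: no error detected

Data: 0101 (no errors)


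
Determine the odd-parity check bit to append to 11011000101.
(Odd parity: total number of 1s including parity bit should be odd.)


Number of 1s in data: 6
Parity bit: 1

1


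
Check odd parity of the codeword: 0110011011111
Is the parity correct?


Number of 1s: 9

Yes, parity is correct (9 ones)


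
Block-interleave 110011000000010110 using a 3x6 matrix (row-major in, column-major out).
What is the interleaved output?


Matrix:
  110011
  000000
  010110
Read columns: 100101000001101100

100101000001101100


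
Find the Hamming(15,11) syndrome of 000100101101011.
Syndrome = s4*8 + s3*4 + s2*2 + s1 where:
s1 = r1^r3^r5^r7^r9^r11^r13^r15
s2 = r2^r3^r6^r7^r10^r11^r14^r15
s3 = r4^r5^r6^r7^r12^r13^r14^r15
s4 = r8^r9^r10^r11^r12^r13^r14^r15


s1=1, s2=0, s3=1, s4=1

Syndrome = 13 (error at position 13)


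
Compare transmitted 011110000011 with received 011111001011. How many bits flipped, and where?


XOR: 000001001000

2 error(s) at position(s): 5, 8


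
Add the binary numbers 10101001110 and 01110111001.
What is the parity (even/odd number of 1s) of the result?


10101001110 = 1358
01110111001 = 953
Sum = 2311 = 100100000111
1s count = 5

odd parity (5 ones in 100100000111)


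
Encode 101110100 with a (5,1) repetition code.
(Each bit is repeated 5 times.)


Each bit -> 5 copies

111110000011111111111111100000111110000000000


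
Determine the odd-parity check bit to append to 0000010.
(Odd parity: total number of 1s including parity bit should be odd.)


Number of 1s in data: 1
Parity bit: 0

0


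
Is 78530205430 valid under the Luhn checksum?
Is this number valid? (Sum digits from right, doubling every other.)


Luhn sum = 40
40 mod 10 = 0

Valid (Luhn sum mod 10 = 0)


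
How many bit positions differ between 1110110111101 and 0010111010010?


XOR: 1100001101111
Count of 1s: 8

8


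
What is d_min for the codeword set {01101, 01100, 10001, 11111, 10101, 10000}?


Comparing all pairs, minimum distance: 1
Can detect 0 errors, correct 0 errors

1


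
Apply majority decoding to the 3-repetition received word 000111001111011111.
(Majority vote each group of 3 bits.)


Groups: 000, 111, 001, 111, 011, 111
Majority votes: 010111

010111


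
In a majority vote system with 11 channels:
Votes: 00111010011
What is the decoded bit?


Ones: 6 out of 11
Threshold: 6

1 (6/11 voted 1)


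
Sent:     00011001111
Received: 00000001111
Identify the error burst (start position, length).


XOR: 00011000000

Burst at position 3, length 2


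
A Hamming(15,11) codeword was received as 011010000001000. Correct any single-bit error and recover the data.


Syndrome = 8: error at position 8

Data: 11000001000 (corrected bit 8)


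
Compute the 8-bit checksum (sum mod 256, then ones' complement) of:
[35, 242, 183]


Sum = 460 mod 256 = 204
Complement = 51

51


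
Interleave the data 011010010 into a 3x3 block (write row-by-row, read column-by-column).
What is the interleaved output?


Matrix:
  011
  010
  010
Read columns: 000111100

000111100


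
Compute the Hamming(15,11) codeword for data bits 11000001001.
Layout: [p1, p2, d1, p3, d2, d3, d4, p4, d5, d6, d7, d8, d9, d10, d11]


Parity bits: p1=1, p2=0, p3=1, p4=0

101110000001001


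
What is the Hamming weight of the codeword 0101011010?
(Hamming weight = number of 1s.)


Counting 1s in 0101011010

5


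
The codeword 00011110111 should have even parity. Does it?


Number of 1s: 7

No, parity error (7 ones)


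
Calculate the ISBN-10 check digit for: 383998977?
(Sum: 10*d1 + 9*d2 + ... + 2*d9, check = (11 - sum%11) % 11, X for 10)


Weighted sum: 354
354 mod 11 = 2

Check digit: 9


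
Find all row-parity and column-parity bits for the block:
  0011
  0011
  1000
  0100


Row parities: 0011
Column parities: 1100

Row P: 0011, Col P: 1100, Corner: 0


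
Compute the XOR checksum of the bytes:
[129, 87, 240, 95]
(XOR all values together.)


XOR chain: 129 ^ 87 ^ 240 ^ 95 = 121

121


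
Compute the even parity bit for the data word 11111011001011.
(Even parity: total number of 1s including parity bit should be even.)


Number of 1s in data: 10
Parity bit: 0

0


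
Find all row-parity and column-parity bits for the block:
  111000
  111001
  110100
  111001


Row parities: 1010
Column parities: 001100

Row P: 1010, Col P: 001100, Corner: 0


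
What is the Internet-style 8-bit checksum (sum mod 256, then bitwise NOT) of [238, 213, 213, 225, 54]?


Sum = 943 mod 256 = 175
Complement = 80

80


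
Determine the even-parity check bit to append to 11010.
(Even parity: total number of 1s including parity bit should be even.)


Number of 1s in data: 3
Parity bit: 1

1


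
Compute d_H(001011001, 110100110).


XOR: 111111111
Count of 1s: 9

9


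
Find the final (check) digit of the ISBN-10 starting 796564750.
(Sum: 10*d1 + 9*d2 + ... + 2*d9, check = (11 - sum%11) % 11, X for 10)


Weighted sum: 333
333 mod 11 = 3

Check digit: 8


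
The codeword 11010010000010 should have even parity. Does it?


Number of 1s: 5

No, parity error (5 ones)


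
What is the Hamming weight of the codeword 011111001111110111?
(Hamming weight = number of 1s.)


Counting 1s in 011111001111110111

14


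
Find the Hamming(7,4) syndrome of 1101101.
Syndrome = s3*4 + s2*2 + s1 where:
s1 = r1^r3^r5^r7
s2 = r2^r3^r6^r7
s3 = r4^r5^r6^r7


s1=1, s2=0, s3=1

Syndrome = 5 (error at position 5)


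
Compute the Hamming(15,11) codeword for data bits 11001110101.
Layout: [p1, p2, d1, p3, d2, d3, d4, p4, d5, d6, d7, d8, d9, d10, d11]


Parity bits: p1=0, p2=0, p3=1, p4=1

001110011110101


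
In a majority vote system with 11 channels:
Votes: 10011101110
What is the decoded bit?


Ones: 7 out of 11
Threshold: 6

1 (7/11 voted 1)


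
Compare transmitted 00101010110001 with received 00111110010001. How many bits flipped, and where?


XOR: 00010100100000

3 error(s) at position(s): 3, 5, 8


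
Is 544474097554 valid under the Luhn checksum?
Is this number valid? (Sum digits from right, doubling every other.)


Luhn sum = 50
50 mod 10 = 0

Valid (Luhn sum mod 10 = 0)


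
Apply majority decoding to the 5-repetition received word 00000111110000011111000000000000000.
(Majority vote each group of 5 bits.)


Groups: 00000, 11111, 00000, 11111, 00000, 00000, 00000
Majority votes: 0101000

0101000


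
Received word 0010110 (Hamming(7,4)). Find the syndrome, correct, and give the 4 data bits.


Syndrome = 0: no error detected

Data: 1110 (no errors)


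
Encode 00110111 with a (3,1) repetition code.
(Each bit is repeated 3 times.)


Each bit -> 3 copies

000000111111000111111111


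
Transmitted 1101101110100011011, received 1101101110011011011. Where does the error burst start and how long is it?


XOR: 0000000000111000000

Burst at position 10, length 3


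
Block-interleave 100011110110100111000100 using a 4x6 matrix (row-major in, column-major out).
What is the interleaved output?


Matrix:
  100011
  110110
  100111
  000100
Read columns: 111001000000011111101010

111001000000011111101010


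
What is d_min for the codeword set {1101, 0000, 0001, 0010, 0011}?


Comparing all pairs, minimum distance: 1
Can detect 0 errors, correct 0 errors

1


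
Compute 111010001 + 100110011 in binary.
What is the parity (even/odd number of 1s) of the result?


111010001 = 465
100110011 = 307
Sum = 772 = 1100000100
1s count = 3

odd parity (3 ones in 1100000100)


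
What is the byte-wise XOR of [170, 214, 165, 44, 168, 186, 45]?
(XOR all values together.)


XOR chain: 170 ^ 214 ^ 165 ^ 44 ^ 168 ^ 186 ^ 45 = 202

202


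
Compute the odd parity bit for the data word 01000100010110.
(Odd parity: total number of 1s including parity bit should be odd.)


Number of 1s in data: 5
Parity bit: 0

0


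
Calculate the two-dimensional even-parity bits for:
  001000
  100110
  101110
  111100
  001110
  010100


Row parities: 110010
Column parities: 100110

Row P: 110010, Col P: 100110, Corner: 1


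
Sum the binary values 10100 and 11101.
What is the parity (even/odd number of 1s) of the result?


10100 = 20
11101 = 29
Sum = 49 = 110001
1s count = 3

odd parity (3 ones in 110001)


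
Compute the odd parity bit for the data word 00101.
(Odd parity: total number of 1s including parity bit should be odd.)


Number of 1s in data: 2
Parity bit: 1

1


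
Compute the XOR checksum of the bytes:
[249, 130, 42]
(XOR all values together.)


XOR chain: 249 ^ 130 ^ 42 = 81

81


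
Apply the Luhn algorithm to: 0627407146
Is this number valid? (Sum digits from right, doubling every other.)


Luhn sum = 45
45 mod 10 = 5

Invalid (Luhn sum mod 10 = 5)


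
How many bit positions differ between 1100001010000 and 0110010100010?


XOR: 1010011110010
Count of 1s: 7

7


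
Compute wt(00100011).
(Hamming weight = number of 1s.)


Counting 1s in 00100011

3


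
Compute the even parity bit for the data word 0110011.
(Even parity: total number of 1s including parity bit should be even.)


Number of 1s in data: 4
Parity bit: 0

0


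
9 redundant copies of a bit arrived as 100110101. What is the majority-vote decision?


Ones: 5 out of 9
Threshold: 5

1 (5/9 voted 1)


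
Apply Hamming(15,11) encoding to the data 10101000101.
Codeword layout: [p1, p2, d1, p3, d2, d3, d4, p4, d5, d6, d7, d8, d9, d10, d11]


Parity bits: p1=0, p2=1, p3=1, p4=1

011101011000101


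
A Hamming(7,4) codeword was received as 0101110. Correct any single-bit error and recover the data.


Syndrome = 5: error at position 5

Data: 0010 (corrected bit 5)


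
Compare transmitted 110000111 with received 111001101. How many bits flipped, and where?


XOR: 001001010

3 error(s) at position(s): 2, 5, 7


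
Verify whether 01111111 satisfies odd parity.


Number of 1s: 7

Yes, parity is correct (7 ones)


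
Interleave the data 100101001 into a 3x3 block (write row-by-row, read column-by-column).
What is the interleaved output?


Matrix:
  100
  101
  001
Read columns: 110000011

110000011


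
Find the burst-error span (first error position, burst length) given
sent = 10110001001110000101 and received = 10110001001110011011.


XOR: 00000000000000011110

Burst at position 15, length 4


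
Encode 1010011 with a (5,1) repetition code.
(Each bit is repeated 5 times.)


Each bit -> 5 copies

11111000001111100000000001111111111


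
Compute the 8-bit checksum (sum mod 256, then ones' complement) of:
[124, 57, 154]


Sum = 335 mod 256 = 79
Complement = 176

176


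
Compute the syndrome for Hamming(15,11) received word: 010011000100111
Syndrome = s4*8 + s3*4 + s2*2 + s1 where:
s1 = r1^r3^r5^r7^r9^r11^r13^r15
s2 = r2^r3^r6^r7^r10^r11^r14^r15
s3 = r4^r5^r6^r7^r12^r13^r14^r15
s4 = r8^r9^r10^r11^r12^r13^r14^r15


s1=1, s2=1, s3=1, s4=0

Syndrome = 7 (error at position 7)


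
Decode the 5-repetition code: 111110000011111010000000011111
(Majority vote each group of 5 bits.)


Groups: 11111, 00000, 11111, 01000, 00000, 11111
Majority votes: 101001

101001


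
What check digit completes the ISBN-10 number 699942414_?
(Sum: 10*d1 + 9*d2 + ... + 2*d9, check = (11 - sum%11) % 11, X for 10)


Weighted sum: 337
337 mod 11 = 7

Check digit: 4


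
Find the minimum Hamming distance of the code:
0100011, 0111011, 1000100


Comparing all pairs, minimum distance: 2
Can detect 1 errors, correct 0 errors

2


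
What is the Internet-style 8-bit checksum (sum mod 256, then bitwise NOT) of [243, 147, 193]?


Sum = 583 mod 256 = 71
Complement = 184

184


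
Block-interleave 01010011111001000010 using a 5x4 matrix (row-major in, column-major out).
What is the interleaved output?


Matrix:
  0101
  0011
  1110
  0100
  0010
Read columns: 00100101100110111000

00100101100110111000


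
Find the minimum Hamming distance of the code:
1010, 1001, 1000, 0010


Comparing all pairs, minimum distance: 1
Can detect 0 errors, correct 0 errors

1


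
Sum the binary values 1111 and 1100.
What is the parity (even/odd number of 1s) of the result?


1111 = 15
1100 = 12
Sum = 27 = 11011
1s count = 4

even parity (4 ones in 11011)


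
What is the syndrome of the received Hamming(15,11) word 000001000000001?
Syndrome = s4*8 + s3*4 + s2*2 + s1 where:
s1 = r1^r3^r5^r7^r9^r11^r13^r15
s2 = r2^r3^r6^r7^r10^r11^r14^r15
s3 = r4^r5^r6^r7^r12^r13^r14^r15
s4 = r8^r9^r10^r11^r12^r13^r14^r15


s1=1, s2=0, s3=0, s4=1

Syndrome = 9 (error at position 9)


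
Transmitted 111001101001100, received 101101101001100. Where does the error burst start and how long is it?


XOR: 010100000000000

Burst at position 1, length 3


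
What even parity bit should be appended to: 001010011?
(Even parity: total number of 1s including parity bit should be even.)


Number of 1s in data: 4
Parity bit: 0

0


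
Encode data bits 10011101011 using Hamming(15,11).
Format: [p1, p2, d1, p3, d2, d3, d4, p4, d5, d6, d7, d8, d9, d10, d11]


Parity bits: p1=0, p2=1, p3=0, p4=1

011000111101011


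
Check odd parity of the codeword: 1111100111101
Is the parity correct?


Number of 1s: 10

No, parity error (10 ones)


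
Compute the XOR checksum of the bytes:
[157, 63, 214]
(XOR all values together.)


XOR chain: 157 ^ 63 ^ 214 = 116

116


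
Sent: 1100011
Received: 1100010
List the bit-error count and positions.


XOR: 0000001

1 error(s) at position(s): 6


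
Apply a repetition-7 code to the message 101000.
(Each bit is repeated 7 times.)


Each bit -> 7 copies

111111100000001111111000000000000000000000


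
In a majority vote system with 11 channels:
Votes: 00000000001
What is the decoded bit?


Ones: 1 out of 11
Threshold: 6

0 (1/11 voted 1)


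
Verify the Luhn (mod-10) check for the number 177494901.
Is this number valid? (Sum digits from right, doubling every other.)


Luhn sum = 48
48 mod 10 = 8

Invalid (Luhn sum mod 10 = 8)


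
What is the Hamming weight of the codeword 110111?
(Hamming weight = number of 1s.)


Counting 1s in 110111

5


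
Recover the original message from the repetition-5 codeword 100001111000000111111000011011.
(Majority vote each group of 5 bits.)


Groups: 10000, 11110, 00000, 11111, 10000, 11011
Majority votes: 010101

010101


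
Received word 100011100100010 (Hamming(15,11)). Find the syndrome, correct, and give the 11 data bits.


Syndrome = 1: error at position 1

Data: 01110100010 (corrected bit 1)


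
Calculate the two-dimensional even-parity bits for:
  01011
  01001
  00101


Row parities: 100
Column parities: 00111

Row P: 100, Col P: 00111, Corner: 1


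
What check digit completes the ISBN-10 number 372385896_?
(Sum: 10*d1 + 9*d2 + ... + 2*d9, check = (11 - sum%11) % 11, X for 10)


Weighted sum: 274
274 mod 11 = 10

Check digit: 1


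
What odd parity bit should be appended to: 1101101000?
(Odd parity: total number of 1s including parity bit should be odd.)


Number of 1s in data: 5
Parity bit: 0

0


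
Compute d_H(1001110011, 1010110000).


XOR: 0011000011
Count of 1s: 4

4


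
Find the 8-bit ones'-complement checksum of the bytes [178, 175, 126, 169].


Sum = 648 mod 256 = 136
Complement = 119

119


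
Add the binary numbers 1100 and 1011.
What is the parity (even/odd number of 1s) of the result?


1100 = 12
1011 = 11
Sum = 23 = 10111
1s count = 4

even parity (4 ones in 10111)


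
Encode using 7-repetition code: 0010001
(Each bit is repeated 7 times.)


Each bit -> 7 copies

0000000000000011111110000000000000000000001111111


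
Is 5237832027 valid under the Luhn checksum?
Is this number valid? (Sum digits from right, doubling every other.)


Luhn sum = 41
41 mod 10 = 1

Invalid (Luhn sum mod 10 = 1)


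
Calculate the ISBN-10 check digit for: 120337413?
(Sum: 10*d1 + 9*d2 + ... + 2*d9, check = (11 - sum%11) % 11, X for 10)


Weighted sum: 127
127 mod 11 = 6

Check digit: 5


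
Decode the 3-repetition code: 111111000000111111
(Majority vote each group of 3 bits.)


Groups: 111, 111, 000, 000, 111, 111
Majority votes: 110011

110011


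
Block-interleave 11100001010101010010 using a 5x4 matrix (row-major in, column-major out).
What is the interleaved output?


Matrix:
  1110
  0001
  0101
  0101
  0010
Read columns: 10000101101000101110

10000101101000101110


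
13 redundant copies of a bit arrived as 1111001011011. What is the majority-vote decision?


Ones: 9 out of 13
Threshold: 7

1 (9/13 voted 1)


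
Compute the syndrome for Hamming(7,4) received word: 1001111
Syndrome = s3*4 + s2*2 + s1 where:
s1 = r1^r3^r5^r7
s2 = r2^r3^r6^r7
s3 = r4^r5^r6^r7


s1=1, s2=0, s3=0

Syndrome = 1 (error at position 1)


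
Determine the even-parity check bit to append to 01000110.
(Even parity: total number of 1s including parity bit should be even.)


Number of 1s in data: 3
Parity bit: 1

1


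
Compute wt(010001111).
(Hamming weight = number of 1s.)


Counting 1s in 010001111

5


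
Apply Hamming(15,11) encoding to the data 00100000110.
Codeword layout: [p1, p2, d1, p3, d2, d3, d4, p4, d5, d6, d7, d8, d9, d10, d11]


Parity bits: p1=1, p2=0, p3=1, p4=0

100101000000110


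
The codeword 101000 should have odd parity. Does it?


Number of 1s: 2

No, parity error (2 ones)


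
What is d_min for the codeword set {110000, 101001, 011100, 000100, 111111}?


Comparing all pairs, minimum distance: 2
Can detect 1 errors, correct 0 errors

2


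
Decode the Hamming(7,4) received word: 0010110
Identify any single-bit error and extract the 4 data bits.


Syndrome = 0: no error detected

Data: 1110 (no errors)


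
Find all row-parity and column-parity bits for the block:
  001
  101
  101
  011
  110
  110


Row parities: 100000
Column parities: 010

Row P: 100000, Col P: 010, Corner: 1


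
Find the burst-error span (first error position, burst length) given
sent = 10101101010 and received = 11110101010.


XOR: 01011000000

Burst at position 1, length 4


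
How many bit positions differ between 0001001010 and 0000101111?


XOR: 0001100101
Count of 1s: 4

4


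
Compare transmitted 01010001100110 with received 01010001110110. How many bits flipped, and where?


XOR: 00000000010000

1 error(s) at position(s): 9


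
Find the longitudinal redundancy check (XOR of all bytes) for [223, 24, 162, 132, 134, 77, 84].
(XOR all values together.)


XOR chain: 223 ^ 24 ^ 162 ^ 132 ^ 134 ^ 77 ^ 84 = 126

126


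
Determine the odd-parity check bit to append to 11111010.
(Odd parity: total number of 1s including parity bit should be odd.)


Number of 1s in data: 6
Parity bit: 1

1


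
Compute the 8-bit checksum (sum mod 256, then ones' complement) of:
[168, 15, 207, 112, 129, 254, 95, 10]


Sum = 990 mod 256 = 222
Complement = 33

33


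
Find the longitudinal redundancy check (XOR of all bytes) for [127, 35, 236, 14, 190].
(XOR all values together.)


XOR chain: 127 ^ 35 ^ 236 ^ 14 ^ 190 = 0

0


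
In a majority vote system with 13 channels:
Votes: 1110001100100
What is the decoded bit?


Ones: 6 out of 13
Threshold: 7

0 (6/13 voted 1)


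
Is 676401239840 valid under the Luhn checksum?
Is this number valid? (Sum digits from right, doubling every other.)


Luhn sum = 50
50 mod 10 = 0

Valid (Luhn sum mod 10 = 0)


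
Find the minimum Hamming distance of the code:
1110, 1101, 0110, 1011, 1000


Comparing all pairs, minimum distance: 1
Can detect 0 errors, correct 0 errors

1


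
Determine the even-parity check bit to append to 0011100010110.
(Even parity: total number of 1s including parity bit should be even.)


Number of 1s in data: 6
Parity bit: 0

0


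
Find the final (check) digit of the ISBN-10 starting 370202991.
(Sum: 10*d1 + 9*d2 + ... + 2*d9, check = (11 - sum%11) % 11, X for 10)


Weighted sum: 182
182 mod 11 = 6

Check digit: 5


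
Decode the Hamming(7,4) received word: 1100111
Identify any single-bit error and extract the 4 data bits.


Syndrome = 7: error at position 7

Data: 0110 (corrected bit 7)


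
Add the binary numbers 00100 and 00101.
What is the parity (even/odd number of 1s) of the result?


00100 = 4
00101 = 5
Sum = 9 = 1001
1s count = 2

even parity (2 ones in 1001)


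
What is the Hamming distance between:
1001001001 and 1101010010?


XOR: 0100011011
Count of 1s: 5

5


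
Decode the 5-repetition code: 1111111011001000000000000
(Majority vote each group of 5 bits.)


Groups: 11111, 11011, 00100, 00000, 00000
Majority votes: 11000

11000


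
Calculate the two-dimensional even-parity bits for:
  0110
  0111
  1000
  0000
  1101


Row parities: 01101
Column parities: 0100

Row P: 01101, Col P: 0100, Corner: 1


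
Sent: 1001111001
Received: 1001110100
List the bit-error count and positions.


XOR: 0000001101

3 error(s) at position(s): 6, 7, 9


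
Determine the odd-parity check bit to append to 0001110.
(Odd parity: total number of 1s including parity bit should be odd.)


Number of 1s in data: 3
Parity bit: 0

0


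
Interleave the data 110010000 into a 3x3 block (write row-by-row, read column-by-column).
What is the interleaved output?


Matrix:
  110
  010
  000
Read columns: 100110000

100110000


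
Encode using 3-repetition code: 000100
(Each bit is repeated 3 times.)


Each bit -> 3 copies

000000000111000000


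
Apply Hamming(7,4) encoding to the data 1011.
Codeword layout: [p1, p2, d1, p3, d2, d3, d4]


Parity bits: p1=0, p2=1, p3=0

0110011


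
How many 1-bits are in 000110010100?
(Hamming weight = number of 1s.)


Counting 1s in 000110010100

4


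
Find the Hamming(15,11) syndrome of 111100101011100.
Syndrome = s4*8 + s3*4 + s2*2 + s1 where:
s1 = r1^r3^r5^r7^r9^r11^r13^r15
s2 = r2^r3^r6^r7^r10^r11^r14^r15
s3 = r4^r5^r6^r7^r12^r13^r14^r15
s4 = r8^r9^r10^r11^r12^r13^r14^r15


s1=0, s2=0, s3=0, s4=0

Syndrome = 0 (no error)


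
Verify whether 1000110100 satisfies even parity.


Number of 1s: 4

Yes, parity is correct (4 ones)


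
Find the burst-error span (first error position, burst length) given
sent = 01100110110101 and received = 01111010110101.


XOR: 00011100000000

Burst at position 3, length 3


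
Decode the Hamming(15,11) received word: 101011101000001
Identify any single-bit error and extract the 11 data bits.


Syndrome = 0: no error detected

Data: 11111000001 (no errors)


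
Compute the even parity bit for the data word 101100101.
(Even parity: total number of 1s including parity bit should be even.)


Number of 1s in data: 5
Parity bit: 1

1


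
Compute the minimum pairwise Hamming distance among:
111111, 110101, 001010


Comparing all pairs, minimum distance: 2
Can detect 1 errors, correct 0 errors

2


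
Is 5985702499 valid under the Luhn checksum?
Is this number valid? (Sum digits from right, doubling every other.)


Luhn sum = 53
53 mod 10 = 3

Invalid (Luhn sum mod 10 = 3)


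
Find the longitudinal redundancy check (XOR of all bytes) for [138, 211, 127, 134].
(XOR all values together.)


XOR chain: 138 ^ 211 ^ 127 ^ 134 = 160

160


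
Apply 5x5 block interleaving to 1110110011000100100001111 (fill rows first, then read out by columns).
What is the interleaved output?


Matrix:
  11101
  10011
  00010
  01000
  01111
Read columns: 1100010011100010110111001

1100010011100010110111001


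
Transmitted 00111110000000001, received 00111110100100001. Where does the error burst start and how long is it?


XOR: 00000000100100000

Burst at position 8, length 4


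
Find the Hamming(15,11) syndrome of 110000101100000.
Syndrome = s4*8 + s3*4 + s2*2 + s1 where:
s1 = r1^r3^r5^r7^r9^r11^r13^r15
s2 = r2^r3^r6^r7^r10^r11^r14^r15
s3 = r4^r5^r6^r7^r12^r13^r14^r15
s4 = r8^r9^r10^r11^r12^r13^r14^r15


s1=1, s2=1, s3=1, s4=0

Syndrome = 7 (error at position 7)


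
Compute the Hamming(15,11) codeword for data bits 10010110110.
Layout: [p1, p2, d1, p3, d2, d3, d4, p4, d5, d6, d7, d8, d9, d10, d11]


Parity bits: p1=0, p2=1, p3=1, p4=0

011100100110110


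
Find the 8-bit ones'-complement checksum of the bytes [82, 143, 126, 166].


Sum = 517 mod 256 = 5
Complement = 250

250


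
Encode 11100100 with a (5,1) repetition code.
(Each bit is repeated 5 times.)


Each bit -> 5 copies

1111111111111110000000000111110000000000


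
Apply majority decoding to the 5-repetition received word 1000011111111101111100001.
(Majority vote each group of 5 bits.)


Groups: 10000, 11111, 11110, 11111, 00001
Majority votes: 01110

01110


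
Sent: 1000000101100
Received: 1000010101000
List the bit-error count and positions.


XOR: 0000010000100

2 error(s) at position(s): 5, 10


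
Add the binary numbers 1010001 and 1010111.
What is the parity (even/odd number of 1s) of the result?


1010001 = 81
1010111 = 87
Sum = 168 = 10101000
1s count = 3

odd parity (3 ones in 10101000)


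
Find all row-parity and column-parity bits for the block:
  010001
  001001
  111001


Row parities: 000
Column parities: 100001

Row P: 000, Col P: 100001, Corner: 0


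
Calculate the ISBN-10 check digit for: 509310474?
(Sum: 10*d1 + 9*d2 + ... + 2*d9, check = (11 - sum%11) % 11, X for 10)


Weighted sum: 194
194 mod 11 = 7

Check digit: 4


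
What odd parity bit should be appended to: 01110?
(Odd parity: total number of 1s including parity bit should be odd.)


Number of 1s in data: 3
Parity bit: 0

0


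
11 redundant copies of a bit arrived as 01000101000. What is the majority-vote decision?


Ones: 3 out of 11
Threshold: 6

0 (3/11 voted 1)


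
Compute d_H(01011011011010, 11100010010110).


XOR: 10111001001100
Count of 1s: 7

7


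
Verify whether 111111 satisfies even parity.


Number of 1s: 6

Yes, parity is correct (6 ones)


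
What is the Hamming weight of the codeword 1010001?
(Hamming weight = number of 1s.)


Counting 1s in 1010001

3


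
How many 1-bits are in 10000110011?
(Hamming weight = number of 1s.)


Counting 1s in 10000110011

5


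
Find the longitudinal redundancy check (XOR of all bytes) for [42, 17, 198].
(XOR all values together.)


XOR chain: 42 ^ 17 ^ 198 = 253

253


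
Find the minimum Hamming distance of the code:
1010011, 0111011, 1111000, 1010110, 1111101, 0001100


Comparing all pairs, minimum distance: 2
Can detect 1 errors, correct 0 errors

2


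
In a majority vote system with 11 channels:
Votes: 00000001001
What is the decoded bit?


Ones: 2 out of 11
Threshold: 6

0 (2/11 voted 1)


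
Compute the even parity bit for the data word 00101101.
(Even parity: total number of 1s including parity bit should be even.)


Number of 1s in data: 4
Parity bit: 0

0


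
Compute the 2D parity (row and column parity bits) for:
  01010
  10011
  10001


Row parities: 010
Column parities: 01000

Row P: 010, Col P: 01000, Corner: 1


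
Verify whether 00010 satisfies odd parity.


Number of 1s: 1

Yes, parity is correct (1 ones)


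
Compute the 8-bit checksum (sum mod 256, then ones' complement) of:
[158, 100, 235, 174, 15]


Sum = 682 mod 256 = 170
Complement = 85

85


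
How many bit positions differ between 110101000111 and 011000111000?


XOR: 101101111111
Count of 1s: 10

10


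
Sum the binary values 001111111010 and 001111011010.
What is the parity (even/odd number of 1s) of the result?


001111111010 = 1018
001111011010 = 986
Sum = 2004 = 11111010100
1s count = 7

odd parity (7 ones in 11111010100)


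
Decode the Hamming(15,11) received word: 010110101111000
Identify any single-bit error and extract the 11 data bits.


Syndrome = 0: no error detected

Data: 01011111000 (no errors)


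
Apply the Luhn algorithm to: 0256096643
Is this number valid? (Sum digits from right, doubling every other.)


Luhn sum = 38
38 mod 10 = 8

Invalid (Luhn sum mod 10 = 8)


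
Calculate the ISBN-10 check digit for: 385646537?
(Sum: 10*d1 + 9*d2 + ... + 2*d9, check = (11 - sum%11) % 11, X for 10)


Weighted sum: 281
281 mod 11 = 6

Check digit: 5


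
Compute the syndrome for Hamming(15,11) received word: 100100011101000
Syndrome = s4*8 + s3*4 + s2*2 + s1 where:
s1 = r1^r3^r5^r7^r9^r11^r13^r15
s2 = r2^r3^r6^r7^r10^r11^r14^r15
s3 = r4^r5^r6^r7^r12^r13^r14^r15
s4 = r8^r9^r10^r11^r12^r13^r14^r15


s1=0, s2=1, s3=0, s4=0

Syndrome = 2 (error at position 2)
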